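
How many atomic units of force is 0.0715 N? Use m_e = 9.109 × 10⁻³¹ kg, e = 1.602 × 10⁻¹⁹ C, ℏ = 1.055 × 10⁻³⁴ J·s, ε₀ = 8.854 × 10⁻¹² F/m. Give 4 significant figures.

atomic unit of force: F_au = E_h/a₀ = m_e²e⁶/((4πε₀)³ℏ⁴) = 8.220 × 10⁻⁸ N.
0.0715 / 8.220 × 10⁻⁸ = 8.699 × 10⁵

8.699 × 10⁵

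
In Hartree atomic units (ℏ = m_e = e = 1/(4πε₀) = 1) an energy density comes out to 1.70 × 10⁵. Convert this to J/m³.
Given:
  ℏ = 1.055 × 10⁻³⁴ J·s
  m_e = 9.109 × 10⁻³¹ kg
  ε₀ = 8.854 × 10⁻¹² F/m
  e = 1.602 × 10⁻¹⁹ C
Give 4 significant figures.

4.980 × 10¹⁸ J/m³

One atomic unit of energy density: u_au = E_h/a₀³ = m_e⁴e¹⁰/((4πε₀)⁵ℏ⁸) = 2.929 × 10¹³ J/m³.
1.70 × 10⁵ × 2.929 × 10¹³ J/m³ = 4.980 × 10¹⁸ J/m³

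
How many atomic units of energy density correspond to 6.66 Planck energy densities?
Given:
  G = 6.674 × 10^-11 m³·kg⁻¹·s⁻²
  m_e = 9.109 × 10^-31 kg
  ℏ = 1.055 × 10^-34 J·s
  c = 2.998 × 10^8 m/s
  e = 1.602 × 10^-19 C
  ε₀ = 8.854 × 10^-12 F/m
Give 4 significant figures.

1.053 × 10^101

Planck energy density: u_P = c⁷/(ℏG²) = 4.632 × 10^113 J/m³
atomic unit of energy density: u_au = E_h/a₀³ = m_e⁴e¹⁰/((4πε₀)⁵ℏ⁸) = 2.929 × 10^13 J/m³
6.66 × 4.632 × 10^113 / 2.929 × 10^13 = 1.053 × 10^101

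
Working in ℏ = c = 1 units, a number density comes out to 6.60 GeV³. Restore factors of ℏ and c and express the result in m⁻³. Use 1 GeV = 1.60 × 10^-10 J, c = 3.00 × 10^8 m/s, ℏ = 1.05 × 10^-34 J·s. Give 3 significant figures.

Number density is [L]⁻³ = [E]³/(ℏc)³.
1 GeV³ → 1/(ℏc)³ × (1 GeV in J)³ = 1.31 × 10^47 m⁻³.
Result: 6.60 × 1.31 × 10^47 = 8.65 × 10^47 m⁻³.

8.65 × 10^47 m⁻³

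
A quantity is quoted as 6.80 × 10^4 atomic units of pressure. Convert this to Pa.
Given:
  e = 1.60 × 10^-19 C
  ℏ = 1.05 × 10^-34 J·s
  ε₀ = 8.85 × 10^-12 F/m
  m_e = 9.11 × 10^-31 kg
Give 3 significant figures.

One atomic unit of pressure: P_au = E_h/a₀³ = m_e⁴e¹⁰/((4πε₀)⁵ℏ⁸) = 3.01 × 10^13 Pa.
6.80 × 10^4 × 3.01 × 10^13 Pa = 2.05 × 10^18 Pa

2.05 × 10^18 Pa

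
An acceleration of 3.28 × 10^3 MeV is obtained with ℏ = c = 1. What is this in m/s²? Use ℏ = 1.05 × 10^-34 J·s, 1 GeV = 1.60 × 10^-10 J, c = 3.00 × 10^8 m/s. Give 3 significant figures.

1.50 × 10^33 m/s²

Acceleration is [L]/[T]² = c·[E]/ℏ.
1 GeV → c/ℏ × (1 GeV in J) = 4.57 × 10^32 m/s².
Convert the energy scale: 3.28 × 10^3 MeV = 3.28 GeV.
Result: 3.28 × 4.57 × 10^32 = 1.50 × 10^33 m/s².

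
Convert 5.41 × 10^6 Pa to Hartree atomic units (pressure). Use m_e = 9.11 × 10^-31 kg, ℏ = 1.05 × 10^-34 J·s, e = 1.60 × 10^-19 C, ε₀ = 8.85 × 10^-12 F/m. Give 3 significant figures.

atomic unit of pressure: P_au = E_h/a₀³ = m_e⁴e¹⁰/((4πε₀)⁵ℏ⁸) = 3.01 × 10^13 Pa.
5.41 × 10^6 / 3.01 × 10^13 = 1.80 × 10^-7

1.80 × 10^-7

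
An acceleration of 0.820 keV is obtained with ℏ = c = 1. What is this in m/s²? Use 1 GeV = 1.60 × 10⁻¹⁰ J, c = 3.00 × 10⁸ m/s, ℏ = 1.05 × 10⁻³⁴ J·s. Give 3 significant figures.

Acceleration is [L]/[T]² = c·[E]/ℏ.
1 GeV → c/ℏ × (1 GeV in J) = 4.57 × 10³² m/s².
Convert the energy scale: 0.820 keV = 8.20 × 10⁻⁷ GeV.
Result: 8.20 × 10⁻⁷ × 4.57 × 10³² = 3.75 × 10²⁶ m/s².

3.75 × 10²⁶ m/s²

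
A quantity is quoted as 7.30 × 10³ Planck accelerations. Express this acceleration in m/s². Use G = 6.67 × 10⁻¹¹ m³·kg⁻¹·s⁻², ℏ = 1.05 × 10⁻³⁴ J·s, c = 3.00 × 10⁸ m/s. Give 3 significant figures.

4.08 × 10⁵⁵ m/s²

One Planck acceleration: a_P = √(c⁷/(ℏG)) = 5.59 × 10⁵¹ m/s².
7.30 × 10³ × 5.59 × 10⁵¹ m/s² = 4.08 × 10⁵⁵ m/s²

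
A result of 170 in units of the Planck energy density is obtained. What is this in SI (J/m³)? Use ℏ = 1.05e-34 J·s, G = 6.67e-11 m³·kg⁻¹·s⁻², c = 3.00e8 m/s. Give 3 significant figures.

7.96e115 J/m³

One Planck energy density: u_P = c⁷/(ℏG²) = 4.68e113 J/m³.
170 × 4.68e113 J/m³ = 7.96e115 J/m³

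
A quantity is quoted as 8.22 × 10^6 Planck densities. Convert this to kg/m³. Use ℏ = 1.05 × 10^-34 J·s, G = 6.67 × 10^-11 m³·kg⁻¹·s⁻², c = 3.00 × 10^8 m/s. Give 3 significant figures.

One Planck density: ρ_P = c⁵/(ℏG²) = 5.20 × 10^96 kg/m³.
8.22 × 10^6 × 5.20 × 10^96 kg/m³ = 4.28 × 10^103 kg/m³

4.28 × 10^103 kg/m³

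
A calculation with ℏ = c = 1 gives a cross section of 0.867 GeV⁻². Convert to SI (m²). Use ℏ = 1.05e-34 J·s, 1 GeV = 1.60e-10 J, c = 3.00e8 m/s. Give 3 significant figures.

3.36e-32 m²

Area is [L]² = [E]⁻²·(ℏc)²; restore (ℏc)².
1 GeV⁻² → (ℏc)² × (1 GeV in J)⁻² = 3.88e-32 m².
Result: 0.867 × 3.88e-32 = 3.36e-32 m².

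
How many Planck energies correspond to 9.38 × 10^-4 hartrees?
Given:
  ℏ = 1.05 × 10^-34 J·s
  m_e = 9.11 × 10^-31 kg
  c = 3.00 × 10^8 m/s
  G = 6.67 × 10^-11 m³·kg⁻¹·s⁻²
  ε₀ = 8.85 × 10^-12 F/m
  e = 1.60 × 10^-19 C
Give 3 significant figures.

hartree: E_h = m_e e⁴/(4πε₀ℏ)² = 4.38 × 10^-18 J
Planck energy: E_P = √(ℏc⁵/G) = 1.96 × 10^9 J
9.38 × 10^-4 × 4.38 × 10^-18 / 1.96 × 10^9 = 2.10 × 10^-30

2.10 × 10^-30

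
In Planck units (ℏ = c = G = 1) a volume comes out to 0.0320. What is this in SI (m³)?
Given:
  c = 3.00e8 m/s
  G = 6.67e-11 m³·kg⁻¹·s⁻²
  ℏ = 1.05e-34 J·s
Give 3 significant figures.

1.34e-106 m³

One Planck volume: V_P = (ℏG/c³)^(3/2) = 4.18e-105 m³.
0.0320 × 4.18e-105 m³ = 1.34e-106 m³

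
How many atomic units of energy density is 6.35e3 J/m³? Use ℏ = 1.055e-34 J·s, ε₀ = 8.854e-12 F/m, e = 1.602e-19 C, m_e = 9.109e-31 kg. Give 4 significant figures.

2.168e-10

atomic unit of energy density: u_au = E_h/a₀³ = m_e⁴e¹⁰/((4πε₀)⁵ℏ⁸) = 2.929e13 J/m³.
6.35e3 / 2.929e13 = 2.168e-10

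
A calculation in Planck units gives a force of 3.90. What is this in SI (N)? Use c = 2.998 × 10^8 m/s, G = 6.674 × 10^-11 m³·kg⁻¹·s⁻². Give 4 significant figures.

One Planck force: F_P = c⁴/G = 1.210 × 10^44 N.
3.90 × 1.210 × 10^44 N = 4.721 × 10^44 N

4.721 × 10^44 N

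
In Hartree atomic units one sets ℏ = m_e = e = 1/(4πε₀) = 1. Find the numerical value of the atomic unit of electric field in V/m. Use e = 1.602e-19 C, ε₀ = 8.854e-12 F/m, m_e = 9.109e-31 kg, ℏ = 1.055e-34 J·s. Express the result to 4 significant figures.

5.131e11 V/m

E_au = E_h/(e a₀) = m_e²e⁵/((4πε₀)³ℏ⁴)
E_h = 4.354e-18 J
a₀ = 5.297e-11 m
E_h/(e·a₀) = 5.131e11 V/m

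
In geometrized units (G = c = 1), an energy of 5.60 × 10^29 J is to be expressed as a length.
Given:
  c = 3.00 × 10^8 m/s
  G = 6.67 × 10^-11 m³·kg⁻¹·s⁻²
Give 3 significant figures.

Energy → length via G/c⁴.
5.60 × 10^29 J × (G/c⁴) = 4.61 × 10^-15 m

4.61 × 10^-15 m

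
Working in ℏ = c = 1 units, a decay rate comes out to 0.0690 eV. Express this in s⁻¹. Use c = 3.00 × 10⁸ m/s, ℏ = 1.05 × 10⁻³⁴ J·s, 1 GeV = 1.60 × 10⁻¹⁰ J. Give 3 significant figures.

A rate is [E]/ℏ; divide by ℏ.
1 GeV → 1/ℏ × (1 GeV in J) = 1.52 × 10²⁴ s⁻¹.
Convert the energy scale: 0.0690 eV = 6.90 × 10⁻¹¹ GeV.
Result: 6.90 × 10⁻¹¹ × 1.52 × 10²⁴ = 1.05 × 10¹⁴ s⁻¹.

1.05 × 10¹⁴ s⁻¹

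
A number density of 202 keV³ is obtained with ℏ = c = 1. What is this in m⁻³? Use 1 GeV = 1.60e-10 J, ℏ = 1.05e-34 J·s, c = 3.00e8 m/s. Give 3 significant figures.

2.65e31 m⁻³

Number density is [L]⁻³ = [E]³/(ℏc)³.
1 GeV³ → 1/(ℏc)³ × (1 GeV in J)³ = 1.31e47 m⁻³.
Convert the energy scale: 202 keV³ = 2.02e-16 GeV³.
Result: 2.02e-16 × 1.31e47 = 2.65e31 m⁻³.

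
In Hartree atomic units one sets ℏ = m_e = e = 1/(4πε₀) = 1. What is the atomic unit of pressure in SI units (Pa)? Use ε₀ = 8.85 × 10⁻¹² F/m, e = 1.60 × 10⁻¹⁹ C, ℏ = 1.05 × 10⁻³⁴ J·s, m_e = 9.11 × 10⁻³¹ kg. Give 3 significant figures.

P_au = E_h/a₀³ = m_e⁴e¹⁰/((4πε₀)⁵ℏ⁸)
E_h = 4.38 × 10⁻¹⁸ J
a₀ = 5.26 × 10⁻¹¹ m
E_h/a₀³ = 3.01 × 10¹³ Pa

3.01 × 10¹³ Pa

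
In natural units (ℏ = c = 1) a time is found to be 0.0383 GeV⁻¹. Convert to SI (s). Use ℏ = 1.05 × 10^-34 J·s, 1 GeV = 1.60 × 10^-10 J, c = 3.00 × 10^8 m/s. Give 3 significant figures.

A time is [E]⁻¹ in ℏ=c=1; restore one factor of ℏ.
1 GeV⁻¹ → ℏ × (1 GeV in J)⁻¹ = 6.56 × 10^-25 s.
Result: 0.0383 × 6.56 × 10^-25 = 2.51 × 10^-26 s.

2.51 × 10^-26 s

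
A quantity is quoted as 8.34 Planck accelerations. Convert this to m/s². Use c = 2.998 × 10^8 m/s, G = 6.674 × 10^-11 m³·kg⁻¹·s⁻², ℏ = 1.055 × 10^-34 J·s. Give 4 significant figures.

One Planck acceleration: a_P = √(c⁷/(ℏG)) = 5.560 × 10^51 m/s².
8.34 × 5.560 × 10^51 m/s² = 4.637 × 10^52 m/s²

4.637 × 10^52 m/s²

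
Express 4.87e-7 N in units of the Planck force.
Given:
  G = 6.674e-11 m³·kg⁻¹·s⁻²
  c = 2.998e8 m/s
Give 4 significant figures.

4.023e-51

Planck force: F_P = c⁴/G = 1.210e44 N.
4.87e-7 / 1.210e44 = 4.023e-51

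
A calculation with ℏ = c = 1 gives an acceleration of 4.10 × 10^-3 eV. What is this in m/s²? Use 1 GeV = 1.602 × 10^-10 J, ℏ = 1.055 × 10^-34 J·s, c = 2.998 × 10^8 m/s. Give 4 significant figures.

Acceleration is [L]/[T]² = c·[E]/ℏ.
1 GeV → c/ℏ × (1 GeV in J) = 4.552 × 10^32 m/s².
Convert the energy scale: 4.10 × 10^-3 eV = 4.10 × 10^-12 GeV.
Result: 4.10 × 10^-12 × 4.552 × 10^32 = 1.866 × 10^21 m/s².

1.866 × 10^21 m/s²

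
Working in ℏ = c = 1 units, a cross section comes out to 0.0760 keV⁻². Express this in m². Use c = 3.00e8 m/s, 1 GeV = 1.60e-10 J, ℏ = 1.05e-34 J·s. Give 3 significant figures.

Area is [L]² = [E]⁻²·(ℏc)²; restore (ℏc)².
1 GeV⁻² → (ℏc)² × (1 GeV in J)⁻² = 3.88e-32 m².
Convert the energy scale: 0.0760 keV⁻² = 7.60e10 GeV⁻².
Result: 7.60e10 × 3.88e-32 = 2.95e-21 m².

2.95e-21 m²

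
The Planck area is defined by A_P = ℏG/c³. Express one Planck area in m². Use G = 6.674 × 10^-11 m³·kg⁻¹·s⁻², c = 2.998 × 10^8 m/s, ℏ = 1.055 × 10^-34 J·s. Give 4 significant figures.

A_P = ℏG/c³
  = 7.041 × 10^-45 / 2.695 × 10^25
  = 2.613 × 10^-70 m²

2.613 × 10^-70 m²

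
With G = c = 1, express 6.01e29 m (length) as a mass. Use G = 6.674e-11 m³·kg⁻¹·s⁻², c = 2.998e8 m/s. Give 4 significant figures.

8.094e56 kg

Length → mass via c²/G.
6.01e29 m × (c²/G) = 8.094e56 kg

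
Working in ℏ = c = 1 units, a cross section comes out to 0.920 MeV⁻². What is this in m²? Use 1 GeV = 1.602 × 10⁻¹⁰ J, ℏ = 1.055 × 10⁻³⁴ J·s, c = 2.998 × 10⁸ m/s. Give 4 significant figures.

Area is [L]² = [E]⁻²·(ℏc)²; restore (ℏc)².
1 GeV⁻² → (ℏc)² × (1 GeV in J)⁻² = 3.898 × 10⁻³² m².
Convert the energy scale: 0.920 MeV⁻² = 9.20 × 10⁵ GeV⁻².
Result: 9.20 × 10⁵ × 3.898 × 10⁻³² = 3.586 × 10⁻²⁶ m².

3.586 × 10⁻²⁶ m²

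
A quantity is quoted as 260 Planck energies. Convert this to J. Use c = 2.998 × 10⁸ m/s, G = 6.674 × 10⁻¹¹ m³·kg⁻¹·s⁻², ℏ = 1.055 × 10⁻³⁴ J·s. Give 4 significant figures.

One Planck energy: E_P = √(ℏc⁵/G) = 1.957 × 10⁹ J.
260 × 1.957 × 10⁹ J = 5.087 × 10¹¹ J

5.087 × 10¹¹ J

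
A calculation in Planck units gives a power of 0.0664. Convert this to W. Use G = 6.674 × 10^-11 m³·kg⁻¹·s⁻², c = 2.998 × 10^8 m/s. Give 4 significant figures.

2.410 × 10^51 W

One Planck power: P_P = c⁵/G = 3.629 × 10^52 W.
0.0664 × 3.629 × 10^52 W = 2.410 × 10^51 W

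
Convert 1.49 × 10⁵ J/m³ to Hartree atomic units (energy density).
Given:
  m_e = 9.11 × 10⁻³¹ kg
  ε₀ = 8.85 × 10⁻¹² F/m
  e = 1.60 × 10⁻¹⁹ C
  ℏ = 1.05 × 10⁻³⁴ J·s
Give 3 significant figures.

atomic unit of energy density: u_au = E_h/a₀³ = m_e⁴e¹⁰/((4πε₀)⁵ℏ⁸) = 3.01 × 10¹³ J/m³.
1.49 × 10⁵ / 3.01 × 10¹³ = 4.95 × 10⁻⁹

4.95 × 10⁻⁹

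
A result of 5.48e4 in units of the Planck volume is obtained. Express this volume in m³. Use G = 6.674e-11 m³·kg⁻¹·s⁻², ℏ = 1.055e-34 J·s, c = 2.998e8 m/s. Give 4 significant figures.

One Planck volume: V_P = (ℏG/c³)^(3/2) = 4.224e-105 m³.
5.48e4 × 4.224e-105 m³ = 2.315e-100 m³

2.315e-100 m³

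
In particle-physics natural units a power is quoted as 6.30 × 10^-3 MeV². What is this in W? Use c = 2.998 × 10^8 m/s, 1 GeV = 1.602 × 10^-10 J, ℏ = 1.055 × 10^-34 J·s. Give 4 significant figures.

1.533 × 10^6 W

Power is [E]/[T] = [E]²/ℏ.
1 GeV² → 1/ℏ × (1 GeV in J)² = 2.433 × 10^14 W.
Convert the energy scale: 6.30 × 10^-3 MeV² = 6.30 × 10^-9 GeV².
Result: 6.30 × 10^-9 × 2.433 × 10^14 = 1.533 × 10^6 W.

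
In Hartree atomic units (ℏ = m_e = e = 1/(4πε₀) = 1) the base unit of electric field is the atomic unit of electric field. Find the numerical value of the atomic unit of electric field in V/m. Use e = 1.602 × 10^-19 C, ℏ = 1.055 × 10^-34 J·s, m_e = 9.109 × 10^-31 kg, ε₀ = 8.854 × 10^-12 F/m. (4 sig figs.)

E_au = E_h/(e a₀) = m_e²e⁵/((4πε₀)³ℏ⁴)
E_h = 4.354 × 10^-18 J
a₀ = 5.297 × 10^-11 m
E_h/(e·a₀) = 5.131 × 10^11 V/m

5.131 × 10^11 V/m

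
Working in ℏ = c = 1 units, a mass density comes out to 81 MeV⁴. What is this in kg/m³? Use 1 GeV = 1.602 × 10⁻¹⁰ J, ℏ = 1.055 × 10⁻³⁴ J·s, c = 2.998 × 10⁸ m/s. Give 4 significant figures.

Mass density is [E]/(c²[L]³) = [E]⁴/(ℏ³c⁵).
1 GeV⁴ → 1/(ℏ³c⁵) × (1 GeV in J)⁴ = 2.316 × 10²⁰ kg/m³.
Convert the energy scale: 81 MeV⁴ = 8.10 × 10⁻¹¹ GeV⁴.
Result: 8.10 × 10⁻¹¹ × 2.316 × 10²⁰ = 1.876 × 10¹⁰ kg/m³.

1.876 × 10¹⁰ kg/m³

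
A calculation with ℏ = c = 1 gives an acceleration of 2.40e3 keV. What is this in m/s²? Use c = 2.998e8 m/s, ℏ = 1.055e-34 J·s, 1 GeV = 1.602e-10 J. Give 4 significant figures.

Acceleration is [L]/[T]² = c·[E]/ℏ.
1 GeV → c/ℏ × (1 GeV in J) = 4.552e32 m/s².
Convert the energy scale: 2.40e3 keV = 2.40e-3 GeV.
Result: 2.40e-3 × 4.552e32 = 1.093e30 m/s².

1.093e30 m/s²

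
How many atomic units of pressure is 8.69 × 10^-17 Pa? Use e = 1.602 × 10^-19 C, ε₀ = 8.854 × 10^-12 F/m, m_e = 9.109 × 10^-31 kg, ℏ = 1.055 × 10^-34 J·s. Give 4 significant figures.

2.967 × 10^-30

atomic unit of pressure: P_au = E_h/a₀³ = m_e⁴e¹⁰/((4πε₀)⁵ℏ⁸) = 2.929 × 10^13 Pa.
8.69 × 10^-17 / 2.929 × 10^13 = 2.967 × 10^-30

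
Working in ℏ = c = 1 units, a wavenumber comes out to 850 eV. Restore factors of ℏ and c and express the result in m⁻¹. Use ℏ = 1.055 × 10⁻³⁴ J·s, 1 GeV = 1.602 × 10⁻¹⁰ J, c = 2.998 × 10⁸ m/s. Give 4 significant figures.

Inverse length is [E]/(ℏc).
1 GeV → 1/(ℏc) × (1 GeV in J) = 5.065 × 10¹⁵ m⁻¹.
Convert the energy scale: 850 eV = 8.50 × 10⁻⁷ GeV.
Result: 8.50 × 10⁻⁷ × 5.065 × 10¹⁵ = 4.305 × 10⁹ m⁻¹.

4.305 × 10⁹ m⁻¹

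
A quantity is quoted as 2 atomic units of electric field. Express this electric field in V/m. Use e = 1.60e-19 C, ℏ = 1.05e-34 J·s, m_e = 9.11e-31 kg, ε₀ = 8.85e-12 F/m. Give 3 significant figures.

One atomic unit of electric field: E_au = E_h/(e a₀) = m_e²e⁵/((4πε₀)³ℏ⁴) = 5.20e11 V/m.
2 × 5.20e11 V/m = 1.04e12 V/m

1.04e12 V/m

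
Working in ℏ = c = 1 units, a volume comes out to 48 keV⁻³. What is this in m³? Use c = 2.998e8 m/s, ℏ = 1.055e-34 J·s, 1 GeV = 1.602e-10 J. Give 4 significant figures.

3.694e-28 m³

Volume is [L]³ = [E]⁻³·(ℏc)³.
1 GeV⁻³ → (ℏc)³ × (1 GeV in J)⁻³ = 7.696e-48 m³.
Convert the energy scale: 48 keV⁻³ = 4.80e19 GeV⁻³.
Result: 4.80e19 × 7.696e-48 = 3.694e-28 m³.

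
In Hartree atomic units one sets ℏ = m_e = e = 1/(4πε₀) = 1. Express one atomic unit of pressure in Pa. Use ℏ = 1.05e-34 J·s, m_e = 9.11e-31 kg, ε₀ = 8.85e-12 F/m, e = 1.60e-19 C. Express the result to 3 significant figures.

P_au = E_h/a₀³ = m_e⁴e¹⁰/((4πε₀)⁵ℏ⁸)
E_h = 4.38e-18 J
a₀ = 5.26e-11 m
E_h/a₀³ = 3.01e13 Pa

3.01e13 Pa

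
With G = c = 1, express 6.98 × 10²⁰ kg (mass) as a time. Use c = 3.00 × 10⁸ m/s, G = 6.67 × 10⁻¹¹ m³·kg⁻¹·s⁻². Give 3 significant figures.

1.72 × 10⁻¹⁵ s

Mass → time via G/c³.
6.98 × 10²⁰ kg × (G/c³) = 1.72 × 10⁻¹⁵ s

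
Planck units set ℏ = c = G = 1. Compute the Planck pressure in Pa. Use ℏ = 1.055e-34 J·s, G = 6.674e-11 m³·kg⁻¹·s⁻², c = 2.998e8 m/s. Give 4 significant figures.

From ℏ = c = G = 1 the pressure scale is p_P = c⁷/(ℏG²).
  = 2.177e59 / 4.699e-55
  = 4.632e113 Pa

4.632e113 Pa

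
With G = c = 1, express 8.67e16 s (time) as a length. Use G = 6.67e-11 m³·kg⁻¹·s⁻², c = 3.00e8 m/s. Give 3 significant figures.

2.60e25 m

Time → length via c.
8.67e16 s × (c) = 2.60e25 m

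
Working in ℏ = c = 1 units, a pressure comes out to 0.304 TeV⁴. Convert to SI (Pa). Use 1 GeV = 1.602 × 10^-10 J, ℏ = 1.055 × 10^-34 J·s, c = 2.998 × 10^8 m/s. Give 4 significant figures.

6.328 × 10^48 Pa

Pressure is [E]/[L]³ = [E]⁴/(ℏc)³.
1 GeV⁴ → 1/(ℏc)³ × (1 GeV in J)⁴ = 2.082 × 10^37 Pa.
Convert the energy scale: 0.304 TeV⁴ = 3.04 × 10^11 GeV⁴.
Result: 3.04 × 10^11 × 2.082 × 10^37 = 6.328 × 10^48 Pa.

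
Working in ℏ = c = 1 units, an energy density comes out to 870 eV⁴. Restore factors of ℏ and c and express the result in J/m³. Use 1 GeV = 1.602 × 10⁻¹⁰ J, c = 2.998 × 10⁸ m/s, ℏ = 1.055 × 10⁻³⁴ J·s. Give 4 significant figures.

1.811 × 10⁴ J/m³

[E]/[L]³ = [E]⁴/(ℏc)³; restore (ℏc)⁻³.
1 GeV⁴ → 1/(ℏc)³ × (1 GeV in J)⁴ = 2.082 × 10³⁷ J/m³.
Convert the energy scale: 870 eV⁴ = 8.70 × 10⁻³⁴ GeV⁴.
Result: 8.70 × 10⁻³⁴ × 2.082 × 10³⁷ = 1.811 × 10⁴ J/m³.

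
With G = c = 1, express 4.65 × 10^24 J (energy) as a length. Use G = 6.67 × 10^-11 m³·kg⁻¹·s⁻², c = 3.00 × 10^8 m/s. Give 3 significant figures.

3.83 × 10^-20 m

Energy → length via G/c⁴.
4.65 × 10^24 J × (G/c⁴) = 3.83 × 10^-20 m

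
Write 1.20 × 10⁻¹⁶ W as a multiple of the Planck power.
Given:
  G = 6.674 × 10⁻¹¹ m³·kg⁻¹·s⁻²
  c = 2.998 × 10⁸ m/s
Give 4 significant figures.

Planck power: P_P = c⁵/G = 3.629 × 10⁵² W.
1.20 × 10⁻¹⁶ / 3.629 × 10⁵² = 3.307 × 10⁻⁶⁹

3.307 × 10⁻⁶⁹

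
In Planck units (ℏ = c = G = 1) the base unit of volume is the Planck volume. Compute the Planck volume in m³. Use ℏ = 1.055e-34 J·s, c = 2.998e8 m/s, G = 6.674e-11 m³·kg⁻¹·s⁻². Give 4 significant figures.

4.224e-105 m³

V_P = (ℏG/c³)^(3/2)
  = √(1.784e-209)
  = 4.224e-105 m³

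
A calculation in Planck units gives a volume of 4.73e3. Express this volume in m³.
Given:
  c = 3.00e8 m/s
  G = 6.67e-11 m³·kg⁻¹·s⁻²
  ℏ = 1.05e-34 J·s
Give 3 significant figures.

One Planck volume: V_P = (ℏG/c³)^(3/2) = 4.18e-105 m³.
4.73e3 × 4.18e-105 m³ = 1.98e-101 m³

1.98e-101 m³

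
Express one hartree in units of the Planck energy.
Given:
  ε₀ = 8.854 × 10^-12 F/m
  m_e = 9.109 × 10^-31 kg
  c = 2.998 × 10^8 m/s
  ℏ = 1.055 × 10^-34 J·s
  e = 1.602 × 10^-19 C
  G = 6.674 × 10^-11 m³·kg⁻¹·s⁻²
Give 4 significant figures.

2.225 × 10^-27

hartree: E_h = m_e e⁴/(4πε₀ℏ)² = 4.354 × 10^-18 J
Planck energy: E_P = √(ℏc⁵/G) = 1.957 × 10^9 J
ratio = 4.354 × 10^-18 / 1.957 × 10^9 = 2.225 × 10^-27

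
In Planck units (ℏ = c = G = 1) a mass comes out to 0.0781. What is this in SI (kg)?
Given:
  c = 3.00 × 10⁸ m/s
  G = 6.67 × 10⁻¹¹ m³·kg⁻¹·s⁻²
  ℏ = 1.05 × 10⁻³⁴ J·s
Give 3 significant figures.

1.70 × 10⁻⁹ kg

One Planck mass: m_P = √(ℏc/G) = 2.17 × 10⁻⁸ kg.
0.0781 × 2.17 × 10⁻⁸ kg = 1.70 × 10⁻⁹ kg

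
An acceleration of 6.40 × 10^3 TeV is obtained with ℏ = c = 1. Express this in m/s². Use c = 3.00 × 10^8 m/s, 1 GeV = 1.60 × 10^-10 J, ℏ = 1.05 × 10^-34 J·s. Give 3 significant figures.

2.93 × 10^39 m/s²

Acceleration is [L]/[T]² = c·[E]/ℏ.
1 GeV → c/ℏ × (1 GeV in J) = 4.57 × 10^32 m/s².
Convert the energy scale: 6.40 × 10^3 TeV = 6.40 × 10^6 GeV.
Result: 6.40 × 10^6 × 4.57 × 10^32 = 2.93 × 10^39 m/s².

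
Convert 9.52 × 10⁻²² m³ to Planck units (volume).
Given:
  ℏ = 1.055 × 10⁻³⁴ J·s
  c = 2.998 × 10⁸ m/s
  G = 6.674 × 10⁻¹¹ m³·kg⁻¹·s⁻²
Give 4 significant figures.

Planck volume: V_P = (ℏG/c³)^(3/2) = 4.224 × 10⁻¹⁰⁵ m³.
9.52 × 10⁻²² / 4.224 × 10⁻¹⁰⁵ = 2.254 × 10⁸³

2.254 × 10⁸³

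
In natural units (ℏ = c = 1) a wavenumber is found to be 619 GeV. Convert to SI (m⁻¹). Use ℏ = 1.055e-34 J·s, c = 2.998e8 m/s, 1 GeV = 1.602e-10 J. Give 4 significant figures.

Inverse length is [E]/(ℏc).
1 GeV → 1/(ℏc) × (1 GeV in J) = 5.065e15 m⁻¹.
Result: 619 × 5.065e15 = 3.135e18 m⁻¹.

3.135e18 m⁻¹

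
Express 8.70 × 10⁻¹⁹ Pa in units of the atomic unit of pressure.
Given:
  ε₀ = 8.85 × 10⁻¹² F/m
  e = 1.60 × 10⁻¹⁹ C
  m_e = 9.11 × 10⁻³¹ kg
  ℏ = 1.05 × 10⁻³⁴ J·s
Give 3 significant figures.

2.89 × 10⁻³²

atomic unit of pressure: P_au = E_h/a₀³ = m_e⁴e¹⁰/((4πε₀)⁵ℏ⁸) = 3.01 × 10¹³ Pa.
8.70 × 10⁻¹⁹ / 3.01 × 10¹³ = 2.89 × 10⁻³²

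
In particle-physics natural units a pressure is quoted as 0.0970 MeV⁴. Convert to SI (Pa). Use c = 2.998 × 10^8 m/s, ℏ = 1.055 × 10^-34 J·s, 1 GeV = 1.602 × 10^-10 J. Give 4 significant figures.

Pressure is [E]/[L]³ = [E]⁴/(ℏc)³.
1 GeV⁴ → 1/(ℏc)³ × (1 GeV in J)⁴ = 2.082 × 10^37 Pa.
Convert the energy scale: 0.0970 MeV⁴ = 9.70 × 10^-14 GeV⁴.
Result: 9.70 × 10^-14 × 2.082 × 10^37 = 2.019 × 10^24 Pa.

2.019 × 10^24 Pa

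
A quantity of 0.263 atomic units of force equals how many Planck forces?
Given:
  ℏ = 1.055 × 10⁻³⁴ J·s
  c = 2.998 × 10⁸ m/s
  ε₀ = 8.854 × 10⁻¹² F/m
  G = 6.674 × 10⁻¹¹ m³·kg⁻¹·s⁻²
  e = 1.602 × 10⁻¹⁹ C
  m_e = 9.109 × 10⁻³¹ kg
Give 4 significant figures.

1.786 × 10⁻⁵²

atomic unit of force: F_au = E_h/a₀ = m_e²e⁶/((4πε₀)³ℏ⁴) = 8.220 × 10⁻⁸ N
Planck force: F_P = c⁴/G = 1.210 × 10⁴⁴ N
0.263 × 8.220 × 10⁻⁸ / 1.210 × 10⁴⁴ = 1.786 × 10⁻⁵²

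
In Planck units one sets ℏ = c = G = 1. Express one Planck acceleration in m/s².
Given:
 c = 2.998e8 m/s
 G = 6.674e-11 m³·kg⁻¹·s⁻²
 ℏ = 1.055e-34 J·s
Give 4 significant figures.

a_P = √(c⁷/(ℏG))
  = √(3.092e103)
  = 5.560e51 m/s²

5.560e51 m/s²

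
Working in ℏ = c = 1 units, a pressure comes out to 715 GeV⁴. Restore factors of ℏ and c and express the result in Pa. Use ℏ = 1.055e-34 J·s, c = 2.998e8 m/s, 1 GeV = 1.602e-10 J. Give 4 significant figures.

1.488e40 Pa

Pressure is [E]/[L]³ = [E]⁴/(ℏc)³.
1 GeV⁴ → 1/(ℏc)³ × (1 GeV in J)⁴ = 2.082e37 Pa.
Result: 715 × 2.082e37 = 1.488e40 Pa.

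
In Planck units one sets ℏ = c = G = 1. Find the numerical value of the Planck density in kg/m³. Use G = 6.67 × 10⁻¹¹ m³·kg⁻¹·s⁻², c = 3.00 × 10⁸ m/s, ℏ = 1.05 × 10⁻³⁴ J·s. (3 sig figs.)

5.20 × 10⁹⁶ kg/m³

ρ_P = c⁵/(ℏG²)
  = 2.43 × 10⁴² / 4.67 × 10⁻⁵⁵
  = 5.20 × 10⁹⁶ kg/m³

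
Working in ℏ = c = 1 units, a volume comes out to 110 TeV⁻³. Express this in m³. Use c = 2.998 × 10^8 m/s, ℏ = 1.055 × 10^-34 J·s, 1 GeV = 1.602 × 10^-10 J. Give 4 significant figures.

8.466 × 10^-55 m³

Volume is [L]³ = [E]⁻³·(ℏc)³.
1 GeV⁻³ → (ℏc)³ × (1 GeV in J)⁻³ = 7.696 × 10^-48 m³.
Convert the energy scale: 110 TeV⁻³ = 1.10 × 10^-7 GeV⁻³.
Result: 1.10 × 10^-7 × 7.696 × 10^-48 = 8.466 × 10^-55 m³.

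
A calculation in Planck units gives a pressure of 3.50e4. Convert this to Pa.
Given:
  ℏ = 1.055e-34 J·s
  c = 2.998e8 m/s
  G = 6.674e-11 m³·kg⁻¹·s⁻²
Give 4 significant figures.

One Planck pressure: p_P = c⁷/(ℏG²) = 4.632e113 Pa.
3.50e4 × 4.632e113 Pa = 1.621e118 Pa

1.621e118 Pa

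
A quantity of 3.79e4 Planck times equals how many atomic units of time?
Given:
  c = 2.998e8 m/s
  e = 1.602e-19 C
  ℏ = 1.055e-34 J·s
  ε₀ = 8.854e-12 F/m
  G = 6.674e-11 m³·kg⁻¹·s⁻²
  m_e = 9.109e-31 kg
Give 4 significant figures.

8.434e-23

Planck time: t_P = √(ℏG/c⁵) = 5.392e-44 s
atomic unit of time: τ_au = (4πε₀)²ℏ³/(m_e e⁴) = 2.423e-17 s
3.79e4 × 5.392e-44 / 2.423e-17 = 8.434e-23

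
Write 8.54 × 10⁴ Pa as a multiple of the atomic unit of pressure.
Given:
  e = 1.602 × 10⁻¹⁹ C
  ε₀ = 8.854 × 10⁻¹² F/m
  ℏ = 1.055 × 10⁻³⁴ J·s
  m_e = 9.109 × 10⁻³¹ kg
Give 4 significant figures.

atomic unit of pressure: P_au = E_h/a₀³ = m_e⁴e¹⁰/((4πε₀)⁵ℏ⁸) = 2.929 × 10¹³ Pa.
8.54 × 10⁴ / 2.929 × 10¹³ = 2.916 × 10⁻⁹

2.916 × 10⁻⁹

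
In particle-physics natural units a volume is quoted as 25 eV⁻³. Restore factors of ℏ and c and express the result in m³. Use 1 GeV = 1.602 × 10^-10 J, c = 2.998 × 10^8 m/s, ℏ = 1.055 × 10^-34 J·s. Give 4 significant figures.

Volume is [L]³ = [E]⁻³·(ℏc)³.
1 GeV⁻³ → (ℏc)³ × (1 GeV in J)⁻³ = 7.696 × 10^-48 m³.
Convert the energy scale: 25 eV⁻³ = 2.50 × 10^28 GeV⁻³.
Result: 2.50 × 10^28 × 7.696 × 10^-48 = 1.924 × 10^-19 m³.

1.924 × 10^-19 m³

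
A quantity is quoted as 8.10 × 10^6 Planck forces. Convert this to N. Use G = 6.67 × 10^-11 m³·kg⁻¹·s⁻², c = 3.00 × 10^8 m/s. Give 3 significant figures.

One Planck force: F_P = c⁴/G = 1.21 × 10^44 N.
8.10 × 10^6 × 1.21 × 10^44 N = 9.84 × 10^50 N

9.84 × 10^50 N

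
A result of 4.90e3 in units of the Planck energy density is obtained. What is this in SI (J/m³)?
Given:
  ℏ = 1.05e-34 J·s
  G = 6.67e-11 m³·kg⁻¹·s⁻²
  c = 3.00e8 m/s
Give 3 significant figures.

One Planck energy density: u_P = c⁷/(ℏG²) = 4.68e113 J/m³.
4.90e3 × 4.68e113 J/m³ = 2.29e117 J/m³

2.29e117 J/m³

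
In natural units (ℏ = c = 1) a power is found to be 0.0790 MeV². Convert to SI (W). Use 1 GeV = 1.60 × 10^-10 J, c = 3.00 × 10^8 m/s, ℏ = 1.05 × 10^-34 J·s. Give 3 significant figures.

1.93 × 10^7 W

Power is [E]/[T] = [E]²/ℏ.
1 GeV² → 1/ℏ × (1 GeV in J)² = 2.44 × 10^14 W.
Convert the energy scale: 0.0790 MeV² = 7.90 × 10^-8 GeV².
Result: 7.90 × 10^-8 × 2.44 × 10^14 = 1.93 × 10^7 W.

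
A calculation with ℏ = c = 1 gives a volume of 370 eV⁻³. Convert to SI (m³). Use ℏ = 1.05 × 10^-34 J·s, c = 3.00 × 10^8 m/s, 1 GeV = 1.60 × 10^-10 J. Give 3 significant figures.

2.82 × 10^-18 m³

Volume is [L]³ = [E]⁻³·(ℏc)³.
1 GeV⁻³ → (ℏc)³ × (1 GeV in J)⁻³ = 7.63 × 10^-48 m³.
Convert the energy scale: 370 eV⁻³ = 3.70 × 10^29 GeV⁻³.
Result: 3.70 × 10^29 × 7.63 × 10^-48 = 2.82 × 10^-18 m³.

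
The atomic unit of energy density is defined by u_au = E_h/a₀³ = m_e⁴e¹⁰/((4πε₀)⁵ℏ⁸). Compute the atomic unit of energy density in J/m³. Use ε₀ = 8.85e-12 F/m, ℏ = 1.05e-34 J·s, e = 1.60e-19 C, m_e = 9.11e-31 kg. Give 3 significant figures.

3.01e13 J/m³

u_au = E_h/a₀³ = m_e⁴e¹⁰/((4πε₀)⁵ℏ⁸)
E_h = 4.38e-18 J
a₀ = 5.26e-11 m
E_h/a₀³ = 3.01e13 J/m³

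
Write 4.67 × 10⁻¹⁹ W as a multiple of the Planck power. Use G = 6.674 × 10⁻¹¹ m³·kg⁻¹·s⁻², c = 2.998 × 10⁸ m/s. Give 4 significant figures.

1.287 × 10⁻⁷¹

Planck power: P_P = c⁵/G = 3.629 × 10⁵² W.
4.67 × 10⁻¹⁹ / 3.629 × 10⁵² = 1.287 × 10⁻⁷¹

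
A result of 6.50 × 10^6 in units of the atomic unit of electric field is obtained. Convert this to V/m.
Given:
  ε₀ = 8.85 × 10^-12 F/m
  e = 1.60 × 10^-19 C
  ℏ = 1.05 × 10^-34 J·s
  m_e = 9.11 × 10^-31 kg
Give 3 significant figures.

3.38 × 10^18 V/m

One atomic unit of electric field: E_au = E_h/(e a₀) = m_e²e⁵/((4πε₀)³ℏ⁴) = 5.20 × 10^11 V/m.
6.50 × 10^6 × 5.20 × 10^11 V/m = 3.38 × 10^18 V/m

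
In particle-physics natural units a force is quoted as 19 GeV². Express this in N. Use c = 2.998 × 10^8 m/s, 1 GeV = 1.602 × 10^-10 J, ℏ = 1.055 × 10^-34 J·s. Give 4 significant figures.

1.542 × 10^7 N

Force is [E]/[L] = [E]²/(ℏc); restore (ℏc)⁻¹.
1 GeV² → 1/(ℏc) × (1 GeV in J)² = 8.114 × 10^5 N.
Result: 19 × 8.114 × 10^5 = 1.542 × 10^7 N.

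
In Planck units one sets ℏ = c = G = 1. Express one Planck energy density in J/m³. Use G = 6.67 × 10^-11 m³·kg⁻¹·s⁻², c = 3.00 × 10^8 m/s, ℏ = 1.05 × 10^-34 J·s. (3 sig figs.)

4.68 × 10^113 J/m³

u_P = c⁷/(ℏG²)
  = 2.19 × 10^59 / 4.67 × 10^-55
  = 4.68 × 10^113 J/m³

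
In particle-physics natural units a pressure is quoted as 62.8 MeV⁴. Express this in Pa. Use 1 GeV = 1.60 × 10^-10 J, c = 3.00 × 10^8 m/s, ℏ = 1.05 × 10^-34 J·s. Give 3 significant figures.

1.32 × 10^27 Pa

Pressure is [E]/[L]³ = [E]⁴/(ℏc)³.
1 GeV⁴ → 1/(ℏc)³ × (1 GeV in J)⁴ = 2.10 × 10^37 Pa.
Convert the energy scale: 62.8 MeV⁴ = 6.28 × 10^-11 GeV⁴.
Result: 6.28 × 10^-11 × 2.10 × 10^37 = 1.32 × 10^27 Pa.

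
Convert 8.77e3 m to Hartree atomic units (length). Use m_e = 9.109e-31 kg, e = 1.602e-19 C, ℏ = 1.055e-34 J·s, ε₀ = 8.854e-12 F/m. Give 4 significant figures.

1.656e14

Bohr radius: a₀ = 4πε₀ℏ²/(m_e e²) = 5.297e-11 m.
8.77e3 / 5.297e-11 = 1.656e14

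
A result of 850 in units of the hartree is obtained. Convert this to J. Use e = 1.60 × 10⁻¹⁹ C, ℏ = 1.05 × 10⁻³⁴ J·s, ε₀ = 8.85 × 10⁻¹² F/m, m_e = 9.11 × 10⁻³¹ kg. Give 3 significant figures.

3.72 × 10⁻¹⁵ J

One hartree: E_h = m_e e⁴/(4πε₀ℏ)² = 4.38 × 10⁻¹⁸ J.
850 × 4.38 × 10⁻¹⁸ J = 3.72 × 10⁻¹⁵ J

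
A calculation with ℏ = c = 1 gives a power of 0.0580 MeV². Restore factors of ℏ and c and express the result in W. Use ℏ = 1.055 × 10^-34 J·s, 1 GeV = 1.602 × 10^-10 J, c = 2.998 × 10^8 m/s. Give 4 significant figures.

1.411 × 10^7 W

Power is [E]/[T] = [E]²/ℏ.
1 GeV² → 1/ℏ × (1 GeV in J)² = 2.433 × 10^14 W.
Convert the energy scale: 0.0580 MeV² = 5.80 × 10^-8 GeV².
Result: 5.80 × 10^-8 × 2.433 × 10^14 = 1.411 × 10^7 W.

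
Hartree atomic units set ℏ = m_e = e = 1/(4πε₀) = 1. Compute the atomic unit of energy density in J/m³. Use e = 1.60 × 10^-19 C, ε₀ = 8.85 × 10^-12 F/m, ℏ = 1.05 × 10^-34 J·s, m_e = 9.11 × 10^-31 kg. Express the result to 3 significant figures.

3.01 × 10^13 J/m³

From ℏ = m_e = e = 1/(4πε₀) = 1 the energy density scale is u_au = E_h/a₀³ = m_e⁴e¹⁰/((4πε₀)⁵ℏ⁸).
E_h = 4.38 × 10^-18 J
a₀ = 5.26 × 10^-11 m
E_h/a₀³ = 3.01 × 10^13 J/m³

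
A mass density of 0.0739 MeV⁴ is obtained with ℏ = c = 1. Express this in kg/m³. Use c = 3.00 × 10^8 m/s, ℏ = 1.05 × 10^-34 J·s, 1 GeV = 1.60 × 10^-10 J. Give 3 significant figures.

1.72 × 10^7 kg/m³

Mass density is [E]/(c²[L]³) = [E]⁴/(ℏ³c⁵).
1 GeV⁴ → 1/(ℏ³c⁵) × (1 GeV in J)⁴ = 2.33 × 10^20 kg/m³.
Convert the energy scale: 0.0739 MeV⁴ = 7.39 × 10^-14 GeV⁴.
Result: 7.39 × 10^-14 × 2.33 × 10^20 = 1.72 × 10^7 kg/m³.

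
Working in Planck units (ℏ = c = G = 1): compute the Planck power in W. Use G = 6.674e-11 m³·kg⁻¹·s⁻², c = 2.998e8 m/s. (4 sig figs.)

The unique combination of the constants set to 1 with dimensions of power is P_P = c⁵/G.
  = 2.422e42 / 6.674e-11
  = 3.629e52 W

3.629e52 W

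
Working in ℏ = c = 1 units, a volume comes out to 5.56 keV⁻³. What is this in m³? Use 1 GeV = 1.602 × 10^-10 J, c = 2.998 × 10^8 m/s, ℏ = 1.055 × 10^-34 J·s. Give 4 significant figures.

Volume is [L]³ = [E]⁻³·(ℏc)³.
1 GeV⁻³ → (ℏc)³ × (1 GeV in J)⁻³ = 7.696 × 10^-48 m³.
Convert the energy scale: 5.56 keV⁻³ = 5.56 × 10^18 GeV⁻³.
Result: 5.56 × 10^18 × 7.696 × 10^-48 = 4.279 × 10^-29 m³.

4.279 × 10^-29 m³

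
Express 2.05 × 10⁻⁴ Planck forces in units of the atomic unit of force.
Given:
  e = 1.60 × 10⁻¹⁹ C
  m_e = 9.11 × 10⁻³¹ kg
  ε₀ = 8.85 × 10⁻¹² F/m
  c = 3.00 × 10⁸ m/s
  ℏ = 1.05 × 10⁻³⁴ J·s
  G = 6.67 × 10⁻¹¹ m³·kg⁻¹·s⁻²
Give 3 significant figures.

2.99 × 10⁴⁷

Planck force: F_P = c⁴/G = 1.21 × 10⁴⁴ N
atomic unit of force: F_au = E_h/a₀ = m_e²e⁶/((4πε₀)³ℏ⁴) = 8.33 × 10⁻⁸ N
2.05 × 10⁻⁴ × 1.21 × 10⁴⁴ / 8.33 × 10⁻⁸ = 2.99 × 10⁴⁷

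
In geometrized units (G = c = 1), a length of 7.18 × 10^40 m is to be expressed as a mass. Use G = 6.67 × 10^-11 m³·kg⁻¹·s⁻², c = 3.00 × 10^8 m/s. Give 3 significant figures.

9.69 × 10^67 kg

Length → mass via c²/G.
7.18 × 10^40 m × (c²/G) = 9.69 × 10^67 kg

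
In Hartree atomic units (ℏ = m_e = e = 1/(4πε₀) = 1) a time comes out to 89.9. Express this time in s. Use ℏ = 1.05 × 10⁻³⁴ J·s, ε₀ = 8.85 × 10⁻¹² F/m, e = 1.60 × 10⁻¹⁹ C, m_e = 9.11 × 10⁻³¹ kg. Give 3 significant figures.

One atomic unit of time: τ_au = (4πε₀)²ℏ³/(m_e e⁴) = 2.40 × 10⁻¹⁷ s.
89.9 × 2.40 × 10⁻¹⁷ s = 2.16 × 10⁻¹⁵ s

2.16 × 10⁻¹⁵ s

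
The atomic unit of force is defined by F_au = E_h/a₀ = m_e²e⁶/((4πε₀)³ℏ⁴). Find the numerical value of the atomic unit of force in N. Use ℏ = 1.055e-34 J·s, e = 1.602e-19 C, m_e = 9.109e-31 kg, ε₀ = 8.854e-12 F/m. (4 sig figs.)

F_au = E_h/a₀ = m_e²e⁶/((4πε₀)³ℏ⁴)
E_h = 4.354e-18 J
a₀ = 5.297e-11 m
E_h/a₀ = 8.220e-8 N

8.220e-8 N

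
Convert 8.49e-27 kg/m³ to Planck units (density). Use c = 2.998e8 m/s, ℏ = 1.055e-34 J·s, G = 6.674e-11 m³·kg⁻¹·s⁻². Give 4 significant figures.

1.647e-123

Planck density: ρ_P = c⁵/(ℏG²) = 5.154e96 kg/m³.
8.49e-27 / 5.154e96 = 1.647e-123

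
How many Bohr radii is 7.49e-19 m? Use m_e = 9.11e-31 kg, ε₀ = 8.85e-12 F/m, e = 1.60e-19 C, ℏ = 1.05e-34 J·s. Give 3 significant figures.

Bohr radius: a₀ = 4πε₀ℏ²/(m_e e²) = 5.26e-11 m.
7.49e-19 / 5.26e-11 = 1.42e-8

1.42e-8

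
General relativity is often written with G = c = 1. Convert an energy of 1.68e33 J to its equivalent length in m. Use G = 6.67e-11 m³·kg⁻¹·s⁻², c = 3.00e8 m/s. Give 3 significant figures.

1.38e-11 m

Energy → length via G/c⁴.
1.68e33 J × (G/c⁴) = 1.38e-11 m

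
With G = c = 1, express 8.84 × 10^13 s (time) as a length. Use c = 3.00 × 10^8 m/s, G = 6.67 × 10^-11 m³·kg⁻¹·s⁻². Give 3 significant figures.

Time → length via c.
8.84 × 10^13 s × (c) = 2.65 × 10^22 m

2.65 × 10^22 m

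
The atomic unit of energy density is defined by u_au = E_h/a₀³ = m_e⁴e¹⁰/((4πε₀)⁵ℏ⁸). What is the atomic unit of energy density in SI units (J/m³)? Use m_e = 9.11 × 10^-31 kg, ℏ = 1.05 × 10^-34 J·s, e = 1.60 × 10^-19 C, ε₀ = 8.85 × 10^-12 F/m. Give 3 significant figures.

u_au = E_h/a₀³ = m_e⁴e¹⁰/((4πε₀)⁵ℏ⁸)
E_h = 4.38 × 10^-18 J
a₀ = 5.26 × 10^-11 m
E_h/a₀³ = 3.01 × 10^13 J/m³

3.01 × 10^13 J/m³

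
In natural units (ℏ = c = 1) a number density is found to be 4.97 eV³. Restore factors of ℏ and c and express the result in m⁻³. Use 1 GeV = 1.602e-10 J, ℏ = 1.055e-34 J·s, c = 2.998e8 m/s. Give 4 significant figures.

6.458e20 m⁻³

Number density is [L]⁻³ = [E]³/(ℏc)³.
1 GeV³ → 1/(ℏc)³ × (1 GeV in J)³ = 1.299e47 m⁻³.
Convert the energy scale: 4.97 eV³ = 4.97e-27 GeV³.
Result: 4.97e-27 × 1.299e47 = 6.458e20 m⁻³.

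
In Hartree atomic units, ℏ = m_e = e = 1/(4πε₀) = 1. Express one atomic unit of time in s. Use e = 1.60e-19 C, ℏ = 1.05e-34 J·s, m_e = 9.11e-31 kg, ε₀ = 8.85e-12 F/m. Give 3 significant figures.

2.40e-17 s

From ℏ = m_e = e = 1/(4πε₀) = 1 the time scale is τ_au = (4πε₀)²ℏ³/(m_e e⁴).
E_h = 4.38e-18 J
ℏ/E_h = 2.40e-17 s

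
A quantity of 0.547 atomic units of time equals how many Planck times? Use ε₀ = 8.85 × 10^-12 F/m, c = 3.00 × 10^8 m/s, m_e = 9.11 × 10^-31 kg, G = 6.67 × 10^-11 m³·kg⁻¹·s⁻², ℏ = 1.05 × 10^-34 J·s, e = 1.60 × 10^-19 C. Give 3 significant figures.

atomic unit of time: τ_au = (4πε₀)²ℏ³/(m_e e⁴) = 2.40 × 10^-17 s
Planck time: t_P = √(ℏG/c⁵) = 5.37 × 10^-44 s
0.547 × 2.40 × 10^-17 / 5.37 × 10^-44 = 2.44 × 10^26

2.44 × 10^26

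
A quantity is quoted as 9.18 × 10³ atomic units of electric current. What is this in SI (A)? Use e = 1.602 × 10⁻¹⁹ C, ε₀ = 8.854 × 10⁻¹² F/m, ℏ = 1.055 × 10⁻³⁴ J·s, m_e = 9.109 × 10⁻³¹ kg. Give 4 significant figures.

One atomic unit of electric current: I_au = e E_h/ℏ = m_e e⁵/((4πε₀)²ℏ³) = 6.612 × 10⁻³ A.
9.18 × 10³ × 6.612 × 10⁻³ A = 60.70 A

60.70 A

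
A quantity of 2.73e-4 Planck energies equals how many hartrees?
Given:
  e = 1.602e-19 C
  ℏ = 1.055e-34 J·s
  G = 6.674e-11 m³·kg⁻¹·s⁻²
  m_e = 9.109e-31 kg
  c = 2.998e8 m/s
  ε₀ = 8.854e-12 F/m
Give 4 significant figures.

1.227e23

Planck energy: E_P = √(ℏc⁵/G) = 1.957e9 J
hartree: E_h = m_e e⁴/(4πε₀ℏ)² = 4.354e-18 J
2.73e-4 × 1.957e9 / 4.354e-18 = 1.227e23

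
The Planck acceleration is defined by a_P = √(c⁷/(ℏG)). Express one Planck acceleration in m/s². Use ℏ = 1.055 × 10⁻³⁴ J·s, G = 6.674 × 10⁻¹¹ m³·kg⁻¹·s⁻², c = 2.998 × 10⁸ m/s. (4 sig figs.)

5.560 × 10⁵¹ m/s²

a_P = √(c⁷/(ℏG))
  = √(3.092 × 10¹⁰³)
  = 5.560 × 10⁵¹ m/s²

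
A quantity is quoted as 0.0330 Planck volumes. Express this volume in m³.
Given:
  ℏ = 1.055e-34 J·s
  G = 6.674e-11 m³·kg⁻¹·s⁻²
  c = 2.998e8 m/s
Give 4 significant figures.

1.394e-106 m³

One Planck volume: V_P = (ℏG/c³)^(3/2) = 4.224e-105 m³.
0.0330 × 4.224e-105 m³ = 1.394e-106 m³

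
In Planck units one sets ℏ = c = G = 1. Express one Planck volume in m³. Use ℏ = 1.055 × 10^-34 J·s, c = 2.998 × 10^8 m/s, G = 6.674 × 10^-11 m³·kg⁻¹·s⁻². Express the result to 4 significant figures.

4.224 × 10^-105 m³

V_P = (ℏG/c³)^(3/2)
  = √(1.784 × 10^-209)
  = 4.224 × 10^-105 m³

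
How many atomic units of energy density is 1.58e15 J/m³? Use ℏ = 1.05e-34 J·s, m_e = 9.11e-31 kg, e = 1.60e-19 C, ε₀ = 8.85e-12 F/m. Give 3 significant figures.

52.4

atomic unit of energy density: u_au = E_h/a₀³ = m_e⁴e¹⁰/((4πε₀)⁵ℏ⁸) = 3.01e13 J/m³.
1.58e15 / 3.01e13 = 52.4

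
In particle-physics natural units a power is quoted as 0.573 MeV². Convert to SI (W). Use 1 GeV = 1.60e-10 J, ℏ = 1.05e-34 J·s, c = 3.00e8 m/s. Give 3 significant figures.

1.40e8 W

Power is [E]/[T] = [E]²/ℏ.
1 GeV² → 1/ℏ × (1 GeV in J)² = 2.44e14 W.
Convert the energy scale: 0.573 MeV² = 5.73e-7 GeV².
Result: 5.73e-7 × 2.44e14 = 1.40e8 W.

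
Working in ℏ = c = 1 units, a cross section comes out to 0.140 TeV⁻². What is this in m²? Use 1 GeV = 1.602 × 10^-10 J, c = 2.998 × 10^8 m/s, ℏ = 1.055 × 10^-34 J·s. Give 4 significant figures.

5.457 × 10^-39 m²

Area is [L]² = [E]⁻²·(ℏc)²; restore (ℏc)².
1 GeV⁻² → (ℏc)² × (1 GeV in J)⁻² = 3.898 × 10^-32 m².
Convert the energy scale: 0.140 TeV⁻² = 1.40 × 10^-7 GeV⁻².
Result: 1.40 × 10^-7 × 3.898 × 10^-32 = 5.457 × 10^-39 m².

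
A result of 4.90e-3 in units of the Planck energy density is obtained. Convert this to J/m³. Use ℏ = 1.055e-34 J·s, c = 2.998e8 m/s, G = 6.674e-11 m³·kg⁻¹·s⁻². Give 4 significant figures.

One Planck energy density: u_P = c⁷/(ℏG²) = 4.632e113 J/m³.
4.90e-3 × 4.632e113 J/m³ = 2.270e111 J/m³

2.270e111 J/m³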